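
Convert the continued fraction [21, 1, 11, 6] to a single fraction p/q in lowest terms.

Using pₖ = aₖpₖ₋₁ + pₖ₋₂ and qₖ = aₖqₖ₋₁ + qₖ₋₂:
  k=0: a=21, p=21, q=1
  k=1: a=1, p=22, q=1
  k=2: a=11, p=263, q=12
  k=3: a=6, p=1600, q=73

1600/73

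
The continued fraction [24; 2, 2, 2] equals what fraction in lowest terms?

293/12

Fold from the inside: start with 2/1.
  2 + 1/2 = 5/2
  2 + 2/5 = 12/5
  24 + 5/12 = 293/12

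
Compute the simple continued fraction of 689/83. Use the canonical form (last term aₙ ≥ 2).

689 = 8×83 + 25
83 = 3×25 + 8
25 = 3×8 + 1
8 = 8×1 + 0  (stop)
So 689/83 = [8; 3, 3, 8].

[8; 3, 3, 8]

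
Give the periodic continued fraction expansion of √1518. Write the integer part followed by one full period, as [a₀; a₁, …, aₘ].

a₀ = ⌊√1518⌋ = 38.
With m₀=0, d₀=1 and mₖ₊₁ = dₖaₖ − mₖ, dₖ₊₁ = (n − mₖ₊₁²)/dₖ, aₖ₊₁ = ⌊(a₀+mₖ₊₁)/dₖ₊₁⌋:
  k=1: m=38, d=74, a=1
  k=2: m=36, d=3, a=24
  k=3: m=36, d=74, a=1
  k=4: m=38, d=1, a=76
d=1 and a=2a₀=76 at k=4, so the next step gives (m, d) = (38, 74) again — its k=1 value — and the period has length 4.

[38; 1, 24, 1, 76]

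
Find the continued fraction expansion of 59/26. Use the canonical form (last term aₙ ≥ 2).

59 = 2·26 + 7
26 = 3·7 + 5
7 = 1·5 + 2
5 = 2·2 + 1
2 = 2·1 + 0  (stop)
So 59/26 = [2; 3, 1, 2, 2].

[2; 3, 1, 2, 2]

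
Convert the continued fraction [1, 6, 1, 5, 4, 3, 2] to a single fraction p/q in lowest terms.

Fold from the inside: start with 2/1.
  3 + 1/2 = 7/2
  4 + 2/7 = 30/7
  5 + 7/30 = 157/30
  1 + 30/157 = 187/157
  6 + 157/187 = 1279/187
  1 + 187/1279 = 1466/1279

1466/1279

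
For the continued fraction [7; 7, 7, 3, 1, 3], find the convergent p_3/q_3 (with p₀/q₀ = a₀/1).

Using pₖ = aₖpₖ₋₁ + pₖ₋₂, qₖ = aₖqₖ₋₁ + qₖ₋₂ (with p₋₁=1, p₋₂=0, q₋₁=0, q₋₂=1):
  k=0: a=7, p=7, q=1
  k=1: a=7, p=50, q=7
  k=2: a=7, p=357, q=50
  k=3: a=3, p=1121, q=157

1121/157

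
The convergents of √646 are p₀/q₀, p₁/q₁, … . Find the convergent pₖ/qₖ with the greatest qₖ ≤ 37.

305/12

√646 = [25; 2, 2, 2, 50, …] (period length 4).
Convergents:
  p_0/q_0 = 25/1
  p_1/q_1 = 51/2
  p_2/q_2 = 127/5
  p_3/q_3 = 305/12
  p_4/q_4 = 15377/605
q_3 = 12 ≤ 37 < 605 = q_4, so the answer is 305/12.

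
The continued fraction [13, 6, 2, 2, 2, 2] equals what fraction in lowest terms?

2447/186

Using pₖ = aₖpₖ₋₁ + pₖ₋₂ and qₖ = aₖqₖ₋₁ + qₖ₋₂:
  k=0: a=13, p=13, q=1
  k=1: a=6, p=79, q=6
  k=2: a=2, p=171, q=13
  k=3: a=2, p=421, q=32
  k=4: a=2, p=1013, q=77
  k=5: a=2, p=2447, q=186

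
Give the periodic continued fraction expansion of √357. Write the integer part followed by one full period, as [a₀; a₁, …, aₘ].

[18; 1, 8, 2, 8, 1, 36]

a₀ = ⌊√357⌋ = 18.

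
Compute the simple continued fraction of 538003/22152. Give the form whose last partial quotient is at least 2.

[24; 3, 2, 17, 18, 10]

538003 = 24·22152 + 6355
22152 = 3·6355 + 3087
6355 = 2·3087 + 181
3087 = 17·181 + 10
181 = 18·10 + 1
10 = 10·1 + 0  (stop)
So 538003/22152 = [24; 3, 2, 17, 18, 10].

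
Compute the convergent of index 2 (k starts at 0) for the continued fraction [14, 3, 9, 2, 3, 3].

Using pₖ = aₖpₖ₋₁ + pₖ₋₂, qₖ = aₖqₖ₋₁ + qₖ₋₂ (with p₋₁=1, p₋₂=0, q₋₁=0, q₋₂=1):
  k=0: a=14, p=14, q=1
  k=1: a=3, p=43, q=3
  k=2: a=9, p=401, q=28

401/28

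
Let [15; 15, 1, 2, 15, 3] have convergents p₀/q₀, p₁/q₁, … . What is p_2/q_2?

241/16

Using pₖ = aₖpₖ₋₁ + pₖ₋₂, qₖ = aₖqₖ₋₁ + qₖ₋₂ (with p₋₁=1, p₋₂=0, q₋₁=0, q₋₂=1):
  k=0: a=15, p=15, q=1
  k=1: a=15, p=226, q=15
  k=2: a=1, p=241, q=16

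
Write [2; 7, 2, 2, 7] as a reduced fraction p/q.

585/274

Fold from the inside: start with 7/1.
  2 + 1/7 = 15/7
  2 + 7/15 = 37/15
  7 + 15/37 = 274/37
  2 + 37/274 = 585/274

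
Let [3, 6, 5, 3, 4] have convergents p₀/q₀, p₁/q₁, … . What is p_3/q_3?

Using pₖ = aₖpₖ₋₁ + pₖ₋₂, qₖ = aₖqₖ₋₁ + qₖ₋₂ (with p₋₁=1, p₋₂=0, q₋₁=0, q₋₂=1):
  k=0: a=3, p=3, q=1
  k=1: a=6, p=19, q=6
  k=2: a=5, p=98, q=31
  k=3: a=3, p=313, q=99

313/99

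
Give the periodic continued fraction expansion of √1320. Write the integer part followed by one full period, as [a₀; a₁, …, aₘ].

[36; 3, 72]

a₀ = ⌊√1320⌋ = 36.
With m₀=0, d₀=1 and mₖ₊₁ = dₖaₖ − mₖ, dₖ₊₁ = (n − mₖ₊₁²)/dₖ, aₖ₊₁ = ⌊(a₀+mₖ₊₁)/dₖ₊₁⌋:
  k=1: m=36, d=24, a=3
  k=2: m=36, d=1, a=72
d=1 and a=2a₀=72 at k=2, so the next step gives (m, d) = (36, 24) again — its k=1 value — and the period has length 2.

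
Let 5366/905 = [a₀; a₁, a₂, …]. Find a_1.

1

5366 = 5·905 + 841   →  a_0 = 5
905 = 1·841 + 64   →  a_1 = 1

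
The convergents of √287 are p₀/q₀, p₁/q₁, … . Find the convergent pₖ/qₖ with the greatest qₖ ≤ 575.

√287 = [16; 1, 15, 1, 32, …] (period length 4).
Convergents:
  p_0/q_0 = 16/1
  p_1/q_1 = 17/1
  p_2/q_2 = 271/16
  p_3/q_3 = 288/17
  p_4/q_4 = 9487/560
  p_5/q_5 = 9775/577
q_4 = 560 ≤ 575 < 577 = q_5, so the answer is 9487/560.

9487/560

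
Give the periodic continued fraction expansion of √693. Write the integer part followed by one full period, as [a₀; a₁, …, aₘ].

[26; 3, 12, 1, 4, 1, 12, 3, 52]

a₀ = ⌊√693⌋ = 26.
With m₀=0, d₀=1 and mₖ₊₁ = dₖaₖ − mₖ, dₖ₊₁ = (n − mₖ₊₁²)/dₖ, aₖ₊₁ = ⌊(a₀+mₖ₊₁)/dₖ₊₁⌋:
  k=1: m=26, d=17, a=3
  k=2: m=25, d=4, a=12
  k=3: m=23, d=41, a=1
  k=4: m=18, d=9, a=4
  k=5: m=18, d=41, a=1
  k=6: m=23, d=4, a=12
  k=7: m=25, d=17, a=3
  k=8: m=26, d=1, a=52
d=1 and a=2a₀=52 at k=8, so the next step gives (m, d) = (26, 17) again — its k=1 value — and the period has length 8.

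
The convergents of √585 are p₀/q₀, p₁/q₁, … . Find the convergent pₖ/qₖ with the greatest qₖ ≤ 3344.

33281/1376

√585 = [24; 5, 2, 1, 4, 1, 2, 5, 48, …] (period length 8).
Convergents:
  p_0/q_0 = 24/1
  p_1/q_1 = 121/5
  p_2/q_2 = 266/11
  p_3/q_3 = 387/16
  p_4/q_4 = 1814/75
  p_5/q_5 = 2201/91
  p_6/q_6 = 6216/257
  p_7/q_7 = 33281/1376
  p_8/q_8 = 1603704/66305
q_7 = 1376 ≤ 3344 < 66305 = q_8, so the answer is 33281/1376.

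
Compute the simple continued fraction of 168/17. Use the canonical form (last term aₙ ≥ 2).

168 = 9×17 + 15
17 = 1×15 + 2
15 = 7×2 + 1
2 = 2×1 + 0  (stop)
So 168/17 = [9; 1, 7, 2].

[9; 1, 7, 2]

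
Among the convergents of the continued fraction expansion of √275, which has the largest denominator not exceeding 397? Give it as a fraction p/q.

6484/391

√275 = [16; 1, 1, 2, 1, 1, 32, …] (period length 6).
Convergents:
  p_0/q_0 = 16/1
  p_1/q_1 = 17/1
  p_2/q_2 = 33/2
  p_3/q_3 = 83/5
  p_4/q_4 = 116/7
  p_5/q_5 = 199/12
  p_6/q_6 = 6484/391
  p_7/q_7 = 6683/403
q_6 = 391 ≤ 397 < 403 = q_7, so the answer is 6484/391.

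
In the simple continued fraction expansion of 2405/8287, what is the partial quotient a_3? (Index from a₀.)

4

2405 = 0·8287 + 2405   →  a_0 = 0
8287 = 3·2405 + 1072   →  a_1 = 3
2405 = 2·1072 + 261   →  a_2 = 2
1072 = 4·261 + 28   →  a_3 = 4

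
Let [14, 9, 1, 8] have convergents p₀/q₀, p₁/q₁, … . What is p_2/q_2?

Using pₖ = aₖpₖ₋₁ + pₖ₋₂, qₖ = aₖqₖ₋₁ + qₖ₋₂ (with p₋₁=1, p₋₂=0, q₋₁=0, q₋₂=1):
  k=0: a=14, p=14, q=1
  k=1: a=9, p=127, q=9
  k=2: a=1, p=141, q=10

141/10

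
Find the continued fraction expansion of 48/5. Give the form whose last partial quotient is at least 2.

[9; 1, 1, 2]

48 = 9*5 + 3
5 = 1*3 + 2
3 = 1*2 + 1
2 = 2*1 + 0  (stop)
So 48/5 = [9; 1, 1, 2].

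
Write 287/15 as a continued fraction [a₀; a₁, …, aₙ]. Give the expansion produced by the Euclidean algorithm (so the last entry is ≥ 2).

287 = 19·15 + 2
15 = 7·2 + 1
2 = 2·1 + 0  (stop)
So 287/15 = [19; 7, 2].

[19; 7, 2]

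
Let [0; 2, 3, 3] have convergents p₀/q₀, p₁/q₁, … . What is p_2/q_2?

3/7

Using pₖ = aₖpₖ₋₁ + pₖ₋₂, qₖ = aₖqₖ₋₁ + qₖ₋₂ (with p₋₁=1, p₋₂=0, q₋₁=0, q₋₂=1):
  k=0: a=0, p=0, q=1
  k=1: a=2, p=1, q=2
  k=2: a=3, p=3, q=7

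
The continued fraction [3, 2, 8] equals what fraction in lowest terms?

59/17

Using pₖ = aₖpₖ₋₁ + pₖ₋₂ and qₖ = aₖqₖ₋₁ + qₖ₋₂:
  k=0: a=3, p=3, q=1
  k=1: a=2, p=7, q=2
  k=2: a=8, p=59, q=17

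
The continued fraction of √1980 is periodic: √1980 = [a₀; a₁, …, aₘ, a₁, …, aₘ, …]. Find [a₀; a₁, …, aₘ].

[44; 2, 88]

a₀ = ⌊√1980⌋ = 44.
With m₀=0, d₀=1 and mₖ₊₁ = dₖaₖ − mₖ, dₖ₊₁ = (n − mₖ₊₁²)/dₖ, aₖ₊₁ = ⌊(a₀+mₖ₊₁)/dₖ₊₁⌋:
  k=1: m=44, d=44, a=2
  k=2: m=44, d=1, a=88
d=1 and a=2a₀=88 at k=2, so the next step gives (m, d) = (44, 44) again — its k=1 value — and the period has length 2.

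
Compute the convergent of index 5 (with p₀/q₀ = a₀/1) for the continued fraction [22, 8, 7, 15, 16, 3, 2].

Using pₖ = aₖpₖ₋₁ + pₖ₋₂, qₖ = aₖqₖ₋₁ + qₖ₋₂ (with p₋₁=1, p₋₂=0, q₋₁=0, q₋₂=1):
  k=0: a=22, p=22, q=1
  k=1: a=8, p=177, q=8
  k=2: a=7, p=1261, q=57
  k=3: a=15, p=19092, q=863
  k=4: a=16, p=306733, q=13865
  k=5: a=3, p=939291, q=42458

939291/42458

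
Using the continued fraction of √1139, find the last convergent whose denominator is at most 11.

√1139 = [33; 1, 2, 1, 66, …] (period length 4).
Convergents:
  p_0/q_0 = 33/1
  p_1/q_1 = 34/1
  p_2/q_2 = 101/3
  p_3/q_3 = 135/4
  p_4/q_4 = 9011/267
q_3 = 4 ≤ 11 < 267 = q_4, so the answer is 135/4.

135/4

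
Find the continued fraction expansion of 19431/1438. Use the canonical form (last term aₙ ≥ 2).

19431 = 13·1438 + 737
1438 = 1·737 + 701
737 = 1·701 + 36
701 = 19·36 + 17
36 = 2·17 + 2
17 = 8·2 + 1
2 = 2·1 + 0  (stop)
So 19431/1438 = [13; 1, 1, 19, 2, 8, 2].

[13; 1, 1, 19, 2, 8, 2]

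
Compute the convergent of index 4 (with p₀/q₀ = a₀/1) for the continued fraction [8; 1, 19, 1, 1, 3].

367/41

Using pₖ = aₖpₖ₋₁ + pₖ₋₂, qₖ = aₖqₖ₋₁ + qₖ₋₂ (with p₋₁=1, p₋₂=0, q₋₁=0, q₋₂=1):
  k=0: a=8, p=8, q=1
  k=1: a=1, p=9, q=1
  k=2: a=19, p=179, q=20
  k=3: a=1, p=188, q=21
  k=4: a=1, p=367, q=41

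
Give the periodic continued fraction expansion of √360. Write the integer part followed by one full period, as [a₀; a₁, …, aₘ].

[18; 1, 36]

a₀ = ⌊√360⌋ = 18.
With m₀=0, d₀=1 and mₖ₊₁ = dₖaₖ − mₖ, dₖ₊₁ = (n − mₖ₊₁²)/dₖ, aₖ₊₁ = ⌊(a₀+mₖ₊₁)/dₖ₊₁⌋:
  k=1: m=18, d=36, a=1
  k=2: m=18, d=1, a=36
d=1 and a=2a₀=36 at k=2, so the next step gives (m, d) = (18, 36) again — its k=1 value — and the period has length 2.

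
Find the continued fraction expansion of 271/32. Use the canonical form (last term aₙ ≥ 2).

271 = 8*32 + 15
32 = 2*15 + 2
15 = 7*2 + 1
2 = 2*1 + 0  (stop)
So 271/32 = [8; 2, 7, 2].

[8; 2, 7, 2]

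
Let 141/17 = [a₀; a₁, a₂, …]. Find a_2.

141 = 8·17 + 5   →  a_0 = 8
17 = 3·5 + 2   →  a_1 = 3
5 = 2·2 + 1   →  a_2 = 2

2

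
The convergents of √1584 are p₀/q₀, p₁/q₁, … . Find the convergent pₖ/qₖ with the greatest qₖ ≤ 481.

√1584 = [39; 1, 3, 1, 78, …] (period length 4).
Convergents:
  p_0/q_0 = 39/1
  p_1/q_1 = 40/1
  p_2/q_2 = 159/4
  p_3/q_3 = 199/5
  p_4/q_4 = 15681/394
  p_5/q_5 = 15880/399
  p_6/q_6 = 63321/1591
q_5 = 399 ≤ 481 < 1591 = q_6, so the answer is 15880/399.

15880/399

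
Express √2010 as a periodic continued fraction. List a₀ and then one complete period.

a₀ = ⌊√2010⌋ = 44.
With m₀=0, d₀=1 and mₖ₊₁ = dₖaₖ − mₖ, dₖ₊₁ = (n − mₖ₊₁²)/dₖ, aₖ₊₁ = ⌊(a₀+mₖ₊₁)/dₖ₊₁⌋:
  k=1: m=44, d=74, a=1
  k=2: m=30, d=15, a=4
  k=3: m=30, d=74, a=1
  k=4: m=44, d=1, a=88
d=1 and a=2a₀=88 at k=4, so the next step gives (m, d) = (44, 74) again — its k=1 value — and the period has length 4.

[44; 1, 4, 1, 88]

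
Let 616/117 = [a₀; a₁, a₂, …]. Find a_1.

3

616 = 5·117 + 31   →  a_0 = 5
117 = 3·31 + 24   →  a_1 = 3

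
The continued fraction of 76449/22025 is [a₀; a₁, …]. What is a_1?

76449 = 3·22025 + 10374   →  a_0 = 3
22025 = 2·10374 + 1277   →  a_1 = 2

2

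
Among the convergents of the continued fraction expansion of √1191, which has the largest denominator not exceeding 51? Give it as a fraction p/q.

1622/47

√1191 = [34; 1, 1, 22, 1, 1, 68, …] (period length 6).
Convergents:
  p_0/q_0 = 34/1
  p_1/q_1 = 35/1
  p_2/q_2 = 69/2
  p_3/q_3 = 1553/45
  p_4/q_4 = 1622/47
  p_5/q_5 = 3175/92
q_4 = 47 ≤ 51 < 92 = q_5, so the answer is 1622/47.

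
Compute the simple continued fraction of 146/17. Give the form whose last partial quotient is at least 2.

146 = 8·17 + 10
17 = 1·10 + 7
10 = 1·7 + 3
7 = 2·3 + 1
3 = 3·1 + 0  (stop)
So 146/17 = [8; 1, 1, 2, 3].

[8; 1, 1, 2, 3]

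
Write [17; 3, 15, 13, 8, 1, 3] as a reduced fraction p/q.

Using pₖ = aₖpₖ₋₁ + pₖ₋₂ and qₖ = aₖqₖ₋₁ + qₖ₋₂:
  k=0: a=17, p=17, q=1
  k=1: a=3, p=52, q=3
  k=2: a=15, p=797, q=46
  k=3: a=13, p=10413, q=601
  k=4: a=8, p=84101, q=4854
  k=5: a=1, p=94514, q=5455
  k=6: a=3, p=367643, q=21219

367643/21219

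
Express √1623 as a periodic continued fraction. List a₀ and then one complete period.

[40; 3, 2, 26, 2, 3, 80]

a₀ = ⌊√1623⌋ = 40.
With m₀=0, d₀=1 and mₖ₊₁ = dₖaₖ − mₖ, dₖ₊₁ = (n − mₖ₊₁²)/dₖ, aₖ₊₁ = ⌊(a₀+mₖ₊₁)/dₖ₊₁⌋:
  k=1: m=40, d=23, a=3
  k=2: m=29, d=34, a=2
  k=3: m=39, d=3, a=26
  k=4: m=39, d=34, a=2
  k=5: m=29, d=23, a=3
  k=6: m=40, d=1, a=80
d=1 and a=2a₀=80 at k=6, so the next step gives (m, d) = (40, 23) again — its k=1 value — and the period has length 6.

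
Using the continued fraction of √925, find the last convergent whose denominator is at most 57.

√925 = [30; 2, 2, 2, 2, 60, …] (period length 5).
Convergents:
  p_0/q_0 = 30/1
  p_1/q_1 = 61/2
  p_2/q_2 = 152/5
  p_3/q_3 = 365/12
  p_4/q_4 = 882/29
  p_5/q_5 = 53285/1752
q_4 = 29 ≤ 57 < 1752 = q_5, so the answer is 882/29.

882/29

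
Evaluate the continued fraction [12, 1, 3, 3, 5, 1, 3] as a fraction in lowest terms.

4022/315

Fold from the inside: start with 3/1.
  1 + 1/3 = 4/3
  5 + 3/4 = 23/4
  3 + 4/23 = 73/23
  3 + 23/73 = 242/73
  1 + 73/242 = 315/242
  12 + 242/315 = 4022/315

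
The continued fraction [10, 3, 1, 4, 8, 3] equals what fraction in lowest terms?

Using pₖ = aₖpₖ₋₁ + pₖ₋₂ and qₖ = aₖqₖ₋₁ + qₖ₋₂:
  k=0: a=10, p=10, q=1
  k=1: a=3, p=31, q=3
  k=2: a=1, p=41, q=4
  k=3: a=4, p=195, q=19
  k=4: a=8, p=1601, q=156
  k=5: a=3, p=4998, q=487

4998/487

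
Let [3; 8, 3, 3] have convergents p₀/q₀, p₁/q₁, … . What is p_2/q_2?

Using pₖ = aₖpₖ₋₁ + pₖ₋₂, qₖ = aₖqₖ₋₁ + qₖ₋₂ (with p₋₁=1, p₋₂=0, q₋₁=0, q₋₂=1):
  k=0: a=3, p=3, q=1
  k=1: a=8, p=25, q=8
  k=2: a=3, p=78, q=25

78/25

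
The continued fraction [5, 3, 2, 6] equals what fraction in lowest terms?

238/45

Using pₖ = aₖpₖ₋₁ + pₖ₋₂ and qₖ = aₖqₖ₋₁ + qₖ₋₂:
  k=0: a=5, p=5, q=1
  k=1: a=3, p=16, q=3
  k=2: a=2, p=37, q=7
  k=3: a=6, p=238, q=45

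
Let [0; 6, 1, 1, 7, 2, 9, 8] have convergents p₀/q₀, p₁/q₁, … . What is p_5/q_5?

Using pₖ = aₖpₖ₋₁ + pₖ₋₂, qₖ = aₖqₖ₋₁ + qₖ₋₂ (with p₋₁=1, p₋₂=0, q₋₁=0, q₋₂=1):
  k=0: a=0, p=0, q=1
  k=1: a=6, p=1, q=6
  k=2: a=1, p=1, q=7
  k=3: a=1, p=2, q=13
  k=4: a=7, p=15, q=98
  k=5: a=2, p=32, q=209

32/209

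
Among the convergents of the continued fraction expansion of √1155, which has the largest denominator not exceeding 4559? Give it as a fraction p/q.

√1155 = [33; 1, 66, …] (period length 2).
Convergents:
  p_0/q_0 = 33/1
  p_1/q_1 = 34/1
  p_2/q_2 = 2277/67
  p_3/q_3 = 2311/68
  p_4/q_4 = 154803/4555
  p_5/q_5 = 157114/4623
q_4 = 4555 ≤ 4559 < 4623 = q_5, so the answer is 154803/4555.

154803/4555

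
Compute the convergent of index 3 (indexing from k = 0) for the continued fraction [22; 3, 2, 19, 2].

3031/136

Using pₖ = aₖpₖ₋₁ + pₖ₋₂, qₖ = aₖqₖ₋₁ + qₖ₋₂ (with p₋₁=1, p₋₂=0, q₋₁=0, q₋₂=1):
  k=0: a=22, p=22, q=1
  k=1: a=3, p=67, q=3
  k=2: a=2, p=156, q=7
  k=3: a=19, p=3031, q=136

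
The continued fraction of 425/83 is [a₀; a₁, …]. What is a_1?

8

425 = 5·83 + 10   →  a_0 = 5
83 = 8·10 + 3   →  a_1 = 8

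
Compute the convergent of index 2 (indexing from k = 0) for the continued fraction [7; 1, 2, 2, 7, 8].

23/3

Using pₖ = aₖpₖ₋₁ + pₖ₋₂, qₖ = aₖqₖ₋₁ + qₖ₋₂ (with p₋₁=1, p₋₂=0, q₋₁=0, q₋₂=1):
  k=0: a=7, p=7, q=1
  k=1: a=1, p=8, q=1
  k=2: a=2, p=23, q=3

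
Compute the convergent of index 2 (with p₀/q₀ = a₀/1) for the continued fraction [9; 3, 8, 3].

233/25

Using pₖ = aₖpₖ₋₁ + pₖ₋₂, qₖ = aₖqₖ₋₁ + qₖ₋₂ (with p₋₁=1, p₋₂=0, q₋₁=0, q₋₂=1):
  k=0: a=9, p=9, q=1
  k=1: a=3, p=28, q=3
  k=2: a=8, p=233, q=25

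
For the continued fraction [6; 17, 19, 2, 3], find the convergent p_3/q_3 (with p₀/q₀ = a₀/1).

4029/665

Using pₖ = aₖpₖ₋₁ + pₖ₋₂, qₖ = aₖqₖ₋₁ + qₖ₋₂ (with p₋₁=1, p₋₂=0, q₋₁=0, q₋₂=1):
  k=0: a=6, p=6, q=1
  k=1: a=17, p=103, q=17
  k=2: a=19, p=1963, q=324
  k=3: a=2, p=4029, q=665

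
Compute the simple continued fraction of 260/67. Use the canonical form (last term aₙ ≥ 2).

260 = 3*67 + 59
67 = 1*59 + 8
59 = 7*8 + 3
8 = 2*3 + 2
3 = 1*2 + 1
2 = 2*1 + 0  (stop)
So 260/67 = [3; 1, 7, 2, 1, 2].

[3; 1, 7, 2, 1, 2]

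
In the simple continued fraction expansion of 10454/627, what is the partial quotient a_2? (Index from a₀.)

2

10454 = 16·627 + 422   →  a_0 = 16
627 = 1·422 + 205   →  a_1 = 1
422 = 2·205 + 12   →  a_2 = 2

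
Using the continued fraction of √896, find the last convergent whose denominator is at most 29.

449/15

√896 = [29; 1, 13, 1, 58, …] (period length 4).
Convergents:
  p_0/q_0 = 29/1
  p_1/q_1 = 30/1
  p_2/q_2 = 419/14
  p_3/q_3 = 449/15
  p_4/q_4 = 26461/884
q_3 = 15 ≤ 29 < 884 = q_4, so the answer is 449/15.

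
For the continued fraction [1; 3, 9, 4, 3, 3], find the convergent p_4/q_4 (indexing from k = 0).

Using pₖ = aₖpₖ₋₁ + pₖ₋₂, qₖ = aₖqₖ₋₁ + qₖ₋₂ (with p₋₁=1, p₋₂=0, q₋₁=0, q₋₂=1):
  k=0: a=1, p=1, q=1
  k=1: a=3, p=4, q=3
  k=2: a=9, p=37, q=28
  k=3: a=4, p=152, q=115
  k=4: a=3, p=493, q=373

493/373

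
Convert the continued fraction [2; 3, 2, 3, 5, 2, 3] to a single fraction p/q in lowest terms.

2202/961

Fold from the inside: start with 3/1.
  2 + 1/3 = 7/3
  5 + 3/7 = 38/7
  3 + 7/38 = 121/38
  2 + 38/121 = 280/121
  3 + 121/280 = 961/280
  2 + 280/961 = 2202/961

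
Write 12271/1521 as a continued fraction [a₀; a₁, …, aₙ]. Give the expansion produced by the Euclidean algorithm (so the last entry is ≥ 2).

[8; 14, 1, 3, 3, 2, 3]

12271 = 8×1521 + 103
1521 = 14×103 + 79
103 = 1×79 + 24
79 = 3×24 + 7
24 = 3×7 + 3
7 = 2×3 + 1
3 = 3×1 + 0  (stop)
So 12271/1521 = [8; 14, 1, 3, 3, 2, 3].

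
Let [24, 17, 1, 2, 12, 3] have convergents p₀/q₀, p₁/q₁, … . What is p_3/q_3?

1275/53

Using pₖ = aₖpₖ₋₁ + pₖ₋₂, qₖ = aₖqₖ₋₁ + qₖ₋₂ (with p₋₁=1, p₋₂=0, q₋₁=0, q₋₂=1):
  k=0: a=24, p=24, q=1
  k=1: a=17, p=409, q=17
  k=2: a=1, p=433, q=18
  k=3: a=2, p=1275, q=53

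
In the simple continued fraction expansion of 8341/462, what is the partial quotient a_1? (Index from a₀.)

18

8341 = 18·462 + 25   →  a_0 = 18
462 = 18·25 + 12   →  a_1 = 18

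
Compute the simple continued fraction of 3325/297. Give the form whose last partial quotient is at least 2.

3325 = 11*297 + 58
297 = 5*58 + 7
58 = 8*7 + 2
7 = 3*2 + 1
2 = 2*1 + 0  (stop)
So 3325/297 = [11; 5, 8, 3, 2].

[11; 5, 8, 3, 2]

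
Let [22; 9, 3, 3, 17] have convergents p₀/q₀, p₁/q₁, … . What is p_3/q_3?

Using pₖ = aₖpₖ₋₁ + pₖ₋₂, qₖ = aₖqₖ₋₁ + qₖ₋₂ (with p₋₁=1, p₋₂=0, q₋₁=0, q₋₂=1):
  k=0: a=22, p=22, q=1
  k=1: a=9, p=199, q=9
  k=2: a=3, p=619, q=28
  k=3: a=3, p=2056, q=93

2056/93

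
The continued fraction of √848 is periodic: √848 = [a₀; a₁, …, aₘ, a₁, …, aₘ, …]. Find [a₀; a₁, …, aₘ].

a₀ = ⌊√848⌋ = 29.
With m₀=0, d₀=1 and mₖ₊₁ = dₖaₖ − mₖ, dₖ₊₁ = (n − mₖ₊₁²)/dₖ, aₖ₊₁ = ⌊(a₀+mₖ₊₁)/dₖ₊₁⌋:
  k=1: m=29, d=7, a=8
  k=2: m=27, d=17, a=3
  k=3: m=24, d=16, a=3
  k=4: m=24, d=17, a=3
  k=5: m=27, d=7, a=8
  k=6: m=29, d=1, a=58
d=1 and a=2a₀=58 at k=6, so the next step gives (m, d) = (29, 7) again — its k=1 value — and the period has length 6.

[29; 8, 3, 3, 3, 8, 58]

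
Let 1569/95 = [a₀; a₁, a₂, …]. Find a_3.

15

1569 = 16·95 + 49   →  a_0 = 16
95 = 1·49 + 46   →  a_1 = 1
49 = 1·46 + 3   →  a_2 = 1
46 = 15·3 + 1   →  a_3 = 15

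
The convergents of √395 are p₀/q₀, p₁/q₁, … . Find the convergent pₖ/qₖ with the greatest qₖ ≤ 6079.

50561/2544

√395 = [19; 1, 6, 1, 38, …] (period length 4).
Convergents:
  p_0/q_0 = 19/1
  p_1/q_1 = 20/1
  p_2/q_2 = 139/7
  p_3/q_3 = 159/8
  p_4/q_4 = 6181/311
  p_5/q_5 = 6340/319
  p_6/q_6 = 44221/2225
  p_7/q_7 = 50561/2544
  p_8/q_8 = 1965539/98897
q_7 = 2544 ≤ 6079 < 98897 = q_8, so the answer is 50561/2544.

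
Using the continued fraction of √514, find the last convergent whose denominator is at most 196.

3106/137

√514 = [22; 1, 2, 22, 2, 1, 44, …] (period length 6).
Convergents:
  p_0/q_0 = 22/1
  p_1/q_1 = 23/1
  p_2/q_2 = 68/3
  p_3/q_3 = 1519/67
  p_4/q_4 = 3106/137
  p_5/q_5 = 4625/204
q_4 = 137 ≤ 196 < 204 = q_5, so the answer is 3106/137.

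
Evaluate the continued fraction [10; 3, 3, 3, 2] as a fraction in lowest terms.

Using pₖ = aₖpₖ₋₁ + pₖ₋₂ and qₖ = aₖqₖ₋₁ + qₖ₋₂:
  k=0: a=10, p=10, q=1
  k=1: a=3, p=31, q=3
  k=2: a=3, p=103, q=10
  k=3: a=3, p=340, q=33
  k=4: a=2, p=783, q=76

783/76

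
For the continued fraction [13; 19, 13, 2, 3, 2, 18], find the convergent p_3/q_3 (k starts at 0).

Using pₖ = aₖpₖ₋₁ + pₖ₋₂, qₖ = aₖqₖ₋₁ + qₖ₋₂ (with p₋₁=1, p₋₂=0, q₋₁=0, q₋₂=1):
  k=0: a=13, p=13, q=1
  k=1: a=19, p=248, q=19
  k=2: a=13, p=3237, q=248
  k=3: a=2, p=6722, q=515

6722/515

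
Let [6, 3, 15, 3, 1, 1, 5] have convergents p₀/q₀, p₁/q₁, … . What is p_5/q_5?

Using pₖ = aₖpₖ₋₁ + pₖ₋₂, qₖ = aₖqₖ₋₁ + qₖ₋₂ (with p₋₁=1, p₋₂=0, q₋₁=0, q₋₂=1):
  k=0: a=6, p=6, q=1
  k=1: a=3, p=19, q=3
  k=2: a=15, p=291, q=46
  k=3: a=3, p=892, q=141
  k=4: a=1, p=1183, q=187
  k=5: a=1, p=2075, q=328

2075/328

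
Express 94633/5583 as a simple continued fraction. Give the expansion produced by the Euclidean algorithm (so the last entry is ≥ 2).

[16; 1, 19, 12, 11, 2]

94633 = 16·5583 + 5305
5583 = 1·5305 + 278
5305 = 19·278 + 23
278 = 12·23 + 2
23 = 11·2 + 1
2 = 2·1 + 0  (stop)
So 94633/5583 = [16; 1, 19, 12, 11, 2].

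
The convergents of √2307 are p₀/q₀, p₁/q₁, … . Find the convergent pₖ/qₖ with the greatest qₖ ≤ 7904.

147600/3073

√2307 = [48; 32, 96, …] (period length 2).
Convergents:
  p_0/q_0 = 48/1
  p_1/q_1 = 1537/32
  p_2/q_2 = 147600/3073
  p_3/q_3 = 4724737/98368
q_2 = 3073 ≤ 7904 < 98368 = q_3, so the answer is 147600/3073.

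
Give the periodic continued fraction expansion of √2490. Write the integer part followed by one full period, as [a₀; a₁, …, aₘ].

a₀ = ⌊√2490⌋ = 49.
With m₀=0, d₀=1 and mₖ₊₁ = dₖaₖ − mₖ, dₖ₊₁ = (n − mₖ₊₁²)/dₖ, aₖ₊₁ = ⌊(a₀+mₖ₊₁)/dₖ₊₁⌋:
  k=1: m=49, d=89, a=1
  k=2: m=40, d=10, a=8
  k=3: m=40, d=89, a=1
  k=4: m=49, d=1, a=98
d=1 and a=2a₀=98 at k=4, so the next step gives (m, d) = (49, 89) again — its k=1 value — and the period has length 4.

[49; 1, 8, 1, 98]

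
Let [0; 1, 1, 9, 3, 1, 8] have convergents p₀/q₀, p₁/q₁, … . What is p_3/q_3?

Using pₖ = aₖpₖ₋₁ + pₖ₋₂, qₖ = aₖqₖ₋₁ + qₖ₋₂ (with p₋₁=1, p₋₂=0, q₋₁=0, q₋₂=1):
  k=0: a=0, p=0, q=1
  k=1: a=1, p=1, q=1
  k=2: a=1, p=1, q=2
  k=3: a=9, p=10, q=19

10/19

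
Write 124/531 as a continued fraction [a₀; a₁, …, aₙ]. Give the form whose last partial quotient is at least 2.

[0; 4, 3, 1, 1, 5, 3]

124 = 0×531 + 124
531 = 4×124 + 35
124 = 3×35 + 19
35 = 1×19 + 16
19 = 1×16 + 3
16 = 5×3 + 1
3 = 3×1 + 0  (stop)
So 124/531 = [0; 4, 3, 1, 1, 5, 3].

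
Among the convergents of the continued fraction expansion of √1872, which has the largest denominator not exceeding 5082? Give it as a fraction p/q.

168610/3897

√1872 = [43; 3, 1, 3, 86, …] (period length 4).
Convergents:
  p_0/q_0 = 43/1
  p_1/q_1 = 130/3
  p_2/q_2 = 173/4
  p_3/q_3 = 649/15
  p_4/q_4 = 55987/1294
  p_5/q_5 = 168610/3897
  p_6/q_6 = 224597/5191
q_5 = 3897 ≤ 5082 < 5191 = q_6, so the answer is 168610/3897.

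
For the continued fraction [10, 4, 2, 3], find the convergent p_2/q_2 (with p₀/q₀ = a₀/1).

Using pₖ = aₖpₖ₋₁ + pₖ₋₂, qₖ = aₖqₖ₋₁ + qₖ₋₂ (with p₋₁=1, p₋₂=0, q₋₁=0, q₋₂=1):
  k=0: a=10, p=10, q=1
  k=1: a=4, p=41, q=4
  k=2: a=2, p=92, q=9

92/9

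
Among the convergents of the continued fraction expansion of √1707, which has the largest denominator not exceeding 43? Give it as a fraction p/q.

785/19

√1707 = [41; 3, 6, 41, 6, 3, 82, …] (period length 6).
Convergents:
  p_0/q_0 = 41/1
  p_1/q_1 = 124/3
  p_2/q_2 = 785/19
  p_3/q_3 = 32309/782
q_2 = 19 ≤ 43 < 782 = q_3, so the answer is 785/19.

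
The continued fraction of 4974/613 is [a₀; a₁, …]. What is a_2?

4974 = 8·613 + 70   →  a_0 = 8
613 = 8·70 + 53   →  a_1 = 8
70 = 1·53 + 17   →  a_2 = 1

1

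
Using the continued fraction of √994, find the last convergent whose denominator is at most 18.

536/17

√994 = [31; 1, 1, 8, 1, 1, 62, …] (period length 6).
Convergents:
  p_0/q_0 = 31/1
  p_1/q_1 = 32/1
  p_2/q_2 = 63/2
  p_3/q_3 = 536/17
  p_4/q_4 = 599/19
q_3 = 17 ≤ 18 < 19 = q_4, so the answer is 536/17.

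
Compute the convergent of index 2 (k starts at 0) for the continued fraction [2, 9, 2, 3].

40/19

Using pₖ = aₖpₖ₋₁ + pₖ₋₂, qₖ = aₖqₖ₋₁ + qₖ₋₂ (with p₋₁=1, p₋₂=0, q₋₁=0, q₋₂=1):
  k=0: a=2, p=2, q=1
  k=1: a=9, p=19, q=9
  k=2: a=2, p=40, q=19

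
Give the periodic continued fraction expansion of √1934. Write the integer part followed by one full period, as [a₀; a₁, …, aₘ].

[43; 1, 42, 1, 86]

a₀ = ⌊√1934⌋ = 43.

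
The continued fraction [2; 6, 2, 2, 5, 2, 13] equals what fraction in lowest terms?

Using pₖ = aₖpₖ₋₁ + pₖ₋₂ and qₖ = aₖqₖ₋₁ + qₖ₋₂:
  k=0: a=2, p=2, q=1
  k=1: a=6, p=13, q=6
  k=2: a=2, p=28, q=13
  k=3: a=2, p=69, q=32
  k=4: a=5, p=373, q=173
  k=5: a=2, p=815, q=378
  k=6: a=13, p=10968, q=5087

10968/5087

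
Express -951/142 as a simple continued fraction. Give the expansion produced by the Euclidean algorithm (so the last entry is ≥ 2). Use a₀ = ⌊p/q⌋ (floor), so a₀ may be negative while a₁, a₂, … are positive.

-951 = -7·142 + 43
142 = 3·43 + 13
43 = 3·13 + 4
13 = 3·4 + 1
4 = 4·1 + 0  (stop)
So -951/142 = [-7; 3, 3, 3, 4].

[-7; 3, 3, 3, 4]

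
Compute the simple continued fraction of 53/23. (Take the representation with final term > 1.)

[2; 3, 3, 2]

53 = 2*23 + 7
23 = 3*7 + 2
7 = 3*2 + 1
2 = 2*1 + 0  (stop)
So 53/23 = [2; 3, 3, 2].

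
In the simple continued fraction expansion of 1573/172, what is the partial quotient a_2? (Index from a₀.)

1573 = 9·172 + 25   →  a_0 = 9
172 = 6·25 + 22   →  a_1 = 6
25 = 1·22 + 3   →  a_2 = 1

1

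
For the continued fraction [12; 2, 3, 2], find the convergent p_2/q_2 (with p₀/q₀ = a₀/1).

Using pₖ = aₖpₖ₋₁ + pₖ₋₂, qₖ = aₖqₖ₋₁ + qₖ₋₂ (with p₋₁=1, p₋₂=0, q₋₁=0, q₋₂=1):
  k=0: a=12, p=12, q=1
  k=1: a=2, p=25, q=2
  k=2: a=3, p=87, q=7

87/7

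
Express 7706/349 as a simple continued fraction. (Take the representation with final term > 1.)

[22; 12, 2, 6, 2]

7706 = 22*349 + 28
349 = 12*28 + 13
28 = 2*13 + 2
13 = 6*2 + 1
2 = 2*1 + 0  (stop)
So 7706/349 = [22; 12, 2, 6, 2].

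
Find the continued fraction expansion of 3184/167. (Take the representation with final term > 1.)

3184 = 19·167 + 11
167 = 15·11 + 2
11 = 5·2 + 1
2 = 2·1 + 0  (stop)
So 3184/167 = [19; 15, 5, 2].

[19; 15, 5, 2]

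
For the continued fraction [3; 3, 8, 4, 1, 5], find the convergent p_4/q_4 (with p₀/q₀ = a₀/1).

Using pₖ = aₖpₖ₋₁ + pₖ₋₂, qₖ = aₖqₖ₋₁ + qₖ₋₂ (with p₋₁=1, p₋₂=0, q₋₁=0, q₋₂=1):
  k=0: a=3, p=3, q=1
  k=1: a=3, p=10, q=3
  k=2: a=8, p=83, q=25
  k=3: a=4, p=342, q=103
  k=4: a=1, p=425, q=128

425/128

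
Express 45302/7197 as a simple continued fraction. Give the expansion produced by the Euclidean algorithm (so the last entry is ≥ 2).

45302 = 6*7197 + 2120
7197 = 3*2120 + 837
2120 = 2*837 + 446
837 = 1*446 + 391
446 = 1*391 + 55
391 = 7*55 + 6
55 = 9*6 + 1
6 = 6*1 + 0  (stop)
So 45302/7197 = [6; 3, 2, 1, 1, 7, 9, 6].

[6; 3, 2, 1, 1, 7, 9, 6]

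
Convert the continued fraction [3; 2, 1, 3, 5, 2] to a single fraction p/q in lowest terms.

Fold from the inside: start with 2/1.
  5 + 1/2 = 11/2
  3 + 2/11 = 35/11
  1 + 11/35 = 46/35
  2 + 35/46 = 127/46
  3 + 46/127 = 427/127

427/127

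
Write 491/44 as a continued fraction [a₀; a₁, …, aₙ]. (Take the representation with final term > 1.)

491 = 11·44 + 7
44 = 6·7 + 2
7 = 3·2 + 1
2 = 2·1 + 0  (stop)
So 491/44 = [11; 6, 3, 2].

[11; 6, 3, 2]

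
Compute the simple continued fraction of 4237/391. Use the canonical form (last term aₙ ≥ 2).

[10; 1, 5, 9, 7]

4237 = 10×391 + 327
391 = 1×327 + 64
327 = 5×64 + 7
64 = 9×7 + 1
7 = 7×1 + 0  (stop)
So 4237/391 = [10; 1, 5, 9, 7].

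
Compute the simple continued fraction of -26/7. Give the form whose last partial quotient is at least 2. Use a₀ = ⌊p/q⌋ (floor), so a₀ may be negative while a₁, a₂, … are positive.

-26 = -4·7 + 2
7 = 3·2 + 1
2 = 2·1 + 0  (stop)
So -26/7 = [-4; 3, 2].

[-4; 3, 2]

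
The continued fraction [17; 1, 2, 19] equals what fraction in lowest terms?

Using pₖ = aₖpₖ₋₁ + pₖ₋₂ and qₖ = aₖqₖ₋₁ + qₖ₋₂:
  k=0: a=17, p=17, q=1
  k=1: a=1, p=18, q=1
  k=2: a=2, p=53, q=3
  k=3: a=19, p=1025, q=58

1025/58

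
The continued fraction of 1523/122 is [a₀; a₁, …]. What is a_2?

14

1523 = 12·122 + 59   →  a_0 = 12
122 = 2·59 + 4   →  a_1 = 2
59 = 14·4 + 3   →  a_2 = 14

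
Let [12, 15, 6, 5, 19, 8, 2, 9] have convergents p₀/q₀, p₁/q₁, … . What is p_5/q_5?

Using pₖ = aₖpₖ₋₁ + pₖ₋₂, qₖ = aₖqₖ₋₁ + qₖ₋₂ (with p₋₁=1, p₋₂=0, q₋₁=0, q₋₂=1):
  k=0: a=12, p=12, q=1
  k=1: a=15, p=181, q=15
  k=2: a=6, p=1098, q=91
  k=3: a=5, p=5671, q=470
  k=4: a=19, p=108847, q=9021
  k=5: a=8, p=876447, q=72638

876447/72638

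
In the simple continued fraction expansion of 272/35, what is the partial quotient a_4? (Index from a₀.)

272 = 7·35 + 27   →  a_0 = 7
35 = 1·27 + 8   →  a_1 = 1
27 = 3·8 + 3   →  a_2 = 3
8 = 2·3 + 2   →  a_3 = 2
3 = 1·2 + 1   →  a_4 = 1

1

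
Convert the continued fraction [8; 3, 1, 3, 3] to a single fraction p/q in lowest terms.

405/49

Using pₖ = aₖpₖ₋₁ + pₖ₋₂ and qₖ = aₖqₖ₋₁ + qₖ₋₂:
  k=0: a=8, p=8, q=1
  k=1: a=3, p=25, q=3
  k=2: a=1, p=33, q=4
  k=3: a=3, p=124, q=15
  k=4: a=3, p=405, q=49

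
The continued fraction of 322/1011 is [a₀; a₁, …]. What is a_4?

2

322 = 0·1011 + 322   →  a_0 = 0
1011 = 3·322 + 45   →  a_1 = 3
322 = 7·45 + 7   →  a_2 = 7
45 = 6·7 + 3   →  a_3 = 6
7 = 2·3 + 1   →  a_4 = 2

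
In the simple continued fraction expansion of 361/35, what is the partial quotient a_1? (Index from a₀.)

3

361 = 10·35 + 11   →  a_0 = 10
35 = 3·11 + 2   →  a_1 = 3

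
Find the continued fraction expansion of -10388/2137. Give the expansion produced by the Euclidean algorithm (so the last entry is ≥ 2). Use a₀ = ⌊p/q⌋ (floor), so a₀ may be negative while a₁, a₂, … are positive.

-10388 = -5·2137 + 297
2137 = 7·297 + 58
297 = 5·58 + 7
58 = 8·7 + 2
7 = 3·2 + 1
2 = 2·1 + 0  (stop)
So -10388/2137 = [-5; 7, 5, 8, 3, 2].

[-5; 7, 5, 8, 3, 2]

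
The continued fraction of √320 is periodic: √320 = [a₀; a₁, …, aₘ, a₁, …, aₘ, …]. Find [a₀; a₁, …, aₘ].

a₀ = ⌊√320⌋ = 17.
With m₀=0, d₀=1 and mₖ₊₁ = dₖaₖ − mₖ, dₖ₊₁ = (n − mₖ₊₁²)/dₖ, aₖ₊₁ = ⌊(a₀+mₖ₊₁)/dₖ₊₁⌋:
  k=1: m=17, d=31, a=1
  k=2: m=14, d=4, a=7
  k=3: m=14, d=31, a=1
  k=4: m=17, d=1, a=34
d=1 and a=2a₀=34 at k=4, so the next step gives (m, d) = (17, 31) again — its k=1 value — and the period has length 4.

[17; 1, 7, 1, 34]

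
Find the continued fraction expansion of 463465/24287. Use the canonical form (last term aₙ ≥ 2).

[19; 12, 14, 14, 3, 3]

463465 = 19*24287 + 2012
24287 = 12*2012 + 143
2012 = 14*143 + 10
143 = 14*10 + 3
10 = 3*3 + 1
3 = 3*1 + 0  (stop)
So 463465/24287 = [19; 12, 14, 14, 3, 3].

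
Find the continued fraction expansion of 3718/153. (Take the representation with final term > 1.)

3718 = 24·153 + 46
153 = 3·46 + 15
46 = 3·15 + 1
15 = 15·1 + 0  (stop)
So 3718/153 = [24; 3, 3, 15].

[24; 3, 3, 15]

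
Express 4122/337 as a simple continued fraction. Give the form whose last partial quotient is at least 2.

4122 = 12·337 + 78
337 = 4·78 + 25
78 = 3·25 + 3
25 = 8·3 + 1
3 = 3·1 + 0  (stop)
So 4122/337 = [12; 4, 3, 8, 3].

[12; 4, 3, 8, 3]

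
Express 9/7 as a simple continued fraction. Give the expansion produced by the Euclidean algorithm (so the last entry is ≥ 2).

[1; 3, 2]

9 = 1·7 + 2
7 = 3·2 + 1
2 = 2·1 + 0  (stop)
So 9/7 = [1; 3, 2].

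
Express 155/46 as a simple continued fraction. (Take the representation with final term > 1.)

[3; 2, 1, 2, 2, 2]

155 = 3×46 + 17
46 = 2×17 + 12
17 = 1×12 + 5
12 = 2×5 + 2
5 = 2×2 + 1
2 = 2×1 + 0  (stop)
So 155/46 = [3; 2, 1, 2, 2, 2].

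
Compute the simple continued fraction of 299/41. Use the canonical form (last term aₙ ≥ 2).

[7; 3, 2, 2, 2]

299 = 7×41 + 12
41 = 3×12 + 5
12 = 2×5 + 2
5 = 2×2 + 1
2 = 2×1 + 0  (stop)
So 299/41 = [7; 3, 2, 2, 2].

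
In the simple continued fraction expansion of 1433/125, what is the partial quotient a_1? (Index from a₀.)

1433 = 11·125 + 58   →  a_0 = 11
125 = 2·58 + 9   →  a_1 = 2

2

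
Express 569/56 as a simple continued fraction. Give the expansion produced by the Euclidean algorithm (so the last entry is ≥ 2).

569 = 10*56 + 9
56 = 6*9 + 2
9 = 4*2 + 1
2 = 2*1 + 0  (stop)
So 569/56 = [10; 6, 4, 2].

[10; 6, 4, 2]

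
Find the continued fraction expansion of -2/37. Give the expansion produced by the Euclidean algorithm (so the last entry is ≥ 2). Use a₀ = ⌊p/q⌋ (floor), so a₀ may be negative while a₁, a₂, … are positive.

-2 = -1×37 + 35
37 = 1×35 + 2
35 = 17×2 + 1
2 = 2×1 + 0  (stop)
So -2/37 = [-1; 1, 17, 2].

[-1; 1, 17, 2]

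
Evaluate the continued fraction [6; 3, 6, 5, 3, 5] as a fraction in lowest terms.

Using pₖ = aₖpₖ₋₁ + pₖ₋₂ and qₖ = aₖqₖ₋₁ + qₖ₋₂:
  k=0: a=6, p=6, q=1
  k=1: a=3, p=19, q=3
  k=2: a=6, p=120, q=19
  k=3: a=5, p=619, q=98
  k=4: a=3, p=1977, q=313
  k=5: a=5, p=10504, q=1663

10504/1663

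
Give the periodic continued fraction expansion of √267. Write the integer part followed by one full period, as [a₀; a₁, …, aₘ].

a₀ = ⌊√267⌋ = 16.
With m₀=0, d₀=1 and mₖ₊₁ = dₖaₖ − mₖ, dₖ₊₁ = (n − mₖ₊₁²)/dₖ, aₖ₊₁ = ⌊(a₀+mₖ₊₁)/dₖ₊₁⌋:
  k=1: m=16, d=11, a=2
  k=2: m=6, d=21, a=1
  k=3: m=15, d=2, a=15
  k=4: m=15, d=21, a=1
  k=5: m=6, d=11, a=2
  k=6: m=16, d=1, a=32
d=1 and a=2a₀=32 at k=6, so the next step gives (m, d) = (16, 11) again — its k=1 value — and the period has length 6.

[16; 2, 1, 15, 1, 2, 32]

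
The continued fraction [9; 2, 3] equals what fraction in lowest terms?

Using pₖ = aₖpₖ₋₁ + pₖ₋₂ and qₖ = aₖqₖ₋₁ + qₖ₋₂:
  k=0: a=9, p=9, q=1
  k=1: a=2, p=19, q=2
  k=2: a=3, p=66, q=7

66/7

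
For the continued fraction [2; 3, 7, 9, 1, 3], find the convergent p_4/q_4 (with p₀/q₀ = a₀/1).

Using pₖ = aₖpₖ₋₁ + pₖ₋₂, qₖ = aₖqₖ₋₁ + qₖ₋₂ (with p₋₁=1, p₋₂=0, q₋₁=0, q₋₂=1):
  k=0: a=2, p=2, q=1
  k=1: a=3, p=7, q=3
  k=2: a=7, p=51, q=22
  k=3: a=9, p=466, q=201
  k=4: a=1, p=517, q=223

517/223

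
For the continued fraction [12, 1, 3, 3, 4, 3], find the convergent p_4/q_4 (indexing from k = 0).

Using pₖ = aₖpₖ₋₁ + pₖ₋₂, qₖ = aₖqₖ₋₁ + qₖ₋₂ (with p₋₁=1, p₋₂=0, q₋₁=0, q₋₂=1):
  k=0: a=12, p=12, q=1
  k=1: a=1, p=13, q=1
  k=2: a=3, p=51, q=4
  k=3: a=3, p=166, q=13
  k=4: a=4, p=715, q=56

715/56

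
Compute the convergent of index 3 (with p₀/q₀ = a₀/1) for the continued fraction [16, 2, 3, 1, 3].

148/9

Using pₖ = aₖpₖ₋₁ + pₖ₋₂, qₖ = aₖqₖ₋₁ + qₖ₋₂ (with p₋₁=1, p₋₂=0, q₋₁=0, q₋₂=1):
  k=0: a=16, p=16, q=1
  k=1: a=2, p=33, q=2
  k=2: a=3, p=115, q=7
  k=3: a=1, p=148, q=9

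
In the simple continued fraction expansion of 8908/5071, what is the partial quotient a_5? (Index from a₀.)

8908 = 1·5071 + 3837   →  a_0 = 1
5071 = 1·3837 + 1234   →  a_1 = 1
3837 = 3·1234 + 135   →  a_2 = 3
1234 = 9·135 + 19   →  a_3 = 9
135 = 7·19 + 2   →  a_4 = 7
19 = 9·2 + 1   →  a_5 = 9

9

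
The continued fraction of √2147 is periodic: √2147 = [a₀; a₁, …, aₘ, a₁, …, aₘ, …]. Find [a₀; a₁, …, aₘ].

a₀ = ⌊√2147⌋ = 46.
With m₀=0, d₀=1 and mₖ₊₁ = dₖaₖ − mₖ, dₖ₊₁ = (n − mₖ₊₁²)/dₖ, aₖ₊₁ = ⌊(a₀+mₖ₊₁)/dₖ₊₁⌋:
  k=1: m=46, d=31, a=2
  k=2: m=16, d=61, a=1
  k=3: m=45, d=2, a=45
  k=4: m=45, d=61, a=1
  k=5: m=16, d=31, a=2
  k=6: m=46, d=1, a=92
d=1 and a=2a₀=92 at k=6, so the next step gives (m, d) = (46, 31) again — its k=1 value — and the period has length 6.

[46; 2, 1, 45, 1, 2, 92]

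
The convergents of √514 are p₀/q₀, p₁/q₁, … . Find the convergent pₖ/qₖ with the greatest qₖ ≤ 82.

1519/67

√514 = [22; 1, 2, 22, 2, 1, 44, …] (period length 6).
Convergents:
  p_0/q_0 = 22/1
  p_1/q_1 = 23/1
  p_2/q_2 = 68/3
  p_3/q_3 = 1519/67
  p_4/q_4 = 3106/137
q_3 = 67 ≤ 82 < 137 = q_4, so the answer is 1519/67.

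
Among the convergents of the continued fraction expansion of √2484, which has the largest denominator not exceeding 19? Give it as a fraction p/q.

√2484 = [49; 1, 5, 4, 5, 1, 98, …] (period length 6).
Convergents:
  p_0/q_0 = 49/1
  p_1/q_1 = 50/1
  p_2/q_2 = 299/6
  p_3/q_3 = 1246/25
q_2 = 6 ≤ 19 < 25 = q_3, so the answer is 299/6.

299/6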